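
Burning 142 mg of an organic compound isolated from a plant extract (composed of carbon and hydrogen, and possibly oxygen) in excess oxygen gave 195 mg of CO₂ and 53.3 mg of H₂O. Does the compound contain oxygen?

yes

mol C = 0.195 g CO₂ ÷ 44.009 g/mol = 0.004431 mol
mol H = 2 × 0.0533 g H₂O ÷ 18.015 g/mol = 0.005917 mol
C and H account for only 0.05918 g of the 0.142 g sample; the remaining 0.08282 g must be oxygen.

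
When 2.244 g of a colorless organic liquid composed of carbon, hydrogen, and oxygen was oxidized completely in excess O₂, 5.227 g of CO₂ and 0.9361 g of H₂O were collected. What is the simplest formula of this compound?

C8H7O3

mol C = 5.227 g CO₂ ÷ 44.009 g/mol = 0.11877 mol
mol H = 2 × 0.9361 g H₂O ÷ 18.015 g/mol = 0.10392 mol
mass O = 2.244 − (1.4266 + 0.10476) = 0.71268 g → mol O = 0.71268 ÷ 15.999 = 0.044546 mol
Divide by the smallest (0.044546 mol): C 2.666, H 2.333, O 1.000
Multiplying each by 3 gives whole numbers: C 8.00, H 7.00, O 3.00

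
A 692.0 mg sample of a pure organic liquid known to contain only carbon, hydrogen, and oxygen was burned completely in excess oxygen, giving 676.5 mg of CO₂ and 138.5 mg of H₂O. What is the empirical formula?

mol C = 0.6765 g CO₂ ÷ 44.009 g/mol = 0.015372 mol
mol H = 2 × 0.1385 g H₂O ÷ 18.015 g/mol = 0.015376 mol
mass O = 0.6920 − (0.18463 + 0.015499) = 0.49187 g → mol O = 0.49187 ÷ 15.999 = 0.030744 mol
Divide by the smallest (0.015372 mol): C 1.000, H 1.000, O 2.000

CHO2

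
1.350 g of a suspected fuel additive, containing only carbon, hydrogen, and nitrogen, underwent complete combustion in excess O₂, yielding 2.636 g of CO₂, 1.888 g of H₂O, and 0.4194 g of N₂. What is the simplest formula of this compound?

mol C = 2.636 g CO₂ ÷ 44.009 g/mol = 0.059897 mol
mol H = 2 × 1.888 g H₂O ÷ 18.015 g/mol = 0.20960 mol
mol N = 2 × 0.4194 g N₂ ÷ 28.014 g/mol = 0.029942 mol
Divide by the smallest (0.029942 mol): C 2.000, H 7.000, N 1.000

C2H7N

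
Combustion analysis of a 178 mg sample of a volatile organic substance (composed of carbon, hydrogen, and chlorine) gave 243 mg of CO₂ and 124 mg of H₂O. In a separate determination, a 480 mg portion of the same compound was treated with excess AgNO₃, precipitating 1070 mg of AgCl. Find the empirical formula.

mol C = 0.243 g CO₂ ÷ 44.009 g/mol = 0.005522 mol
mol H = 2 × 0.124 g H₂O ÷ 18.015 g/mol = 0.01377 mol
From the AgCl data: mol Cl per gram of compound = (1.07 ÷ 143.318) ÷ 0.480 = 0.01555 mol/g, so in the 0.178 g combustion sample mol Cl = 0.002769 mol
Divide by the smallest (0.002769 mol): C 1.994, H 4.972, Cl 1.000

C2H5Cl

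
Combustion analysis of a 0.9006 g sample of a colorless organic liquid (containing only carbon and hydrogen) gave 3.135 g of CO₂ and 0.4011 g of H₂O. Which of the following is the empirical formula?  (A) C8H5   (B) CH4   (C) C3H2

mol C = 3.135 g CO₂ ÷ 44.009 g/mol = 0.071235 mol
mol H = 2 × 0.4011 g H₂O ÷ 18.015 g/mol = 0.044530 mol
Divide by the smallest (0.044530 mol): C 1.600, H 1.000
Multiplying each by 5 gives whole numbers: C 8.00, H 5.00

(A) C8H5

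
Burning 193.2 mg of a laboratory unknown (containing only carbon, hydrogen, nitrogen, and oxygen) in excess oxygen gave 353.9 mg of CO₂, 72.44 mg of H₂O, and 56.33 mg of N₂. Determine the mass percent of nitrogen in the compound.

29.16%

mol C = 0.3539 g CO₂ ÷ 44.009 g/mol = 0.0080415 mol
mol H = 2 × 0.07244 g H₂O ÷ 18.015 g/mol = 0.0080422 mol
mol N = 2 × 0.05633 g N₂ ÷ 28.014 g/mol = 0.0040216 mol
mass O = 0.1932 − (0.096587 + 0.0081065 + 0.056330) = 0.032177 g → mol O = 0.032177 ÷ 15.999 = 0.0020112 mol
mass % N = 0.056330 g ÷ 0.1932 g × 100%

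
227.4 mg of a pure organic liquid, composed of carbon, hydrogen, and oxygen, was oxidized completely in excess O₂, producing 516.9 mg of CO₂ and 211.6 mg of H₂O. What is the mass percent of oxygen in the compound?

27.55%

mol C = 0.5169 g CO₂ ÷ 44.009 g/mol = 0.011745 mol
mol H = 2 × 0.2116 g H₂O ÷ 18.015 g/mol = 0.023492 mol
mass O = 0.2274 − (0.14107 + 0.023679) = 0.062647 g → mol O = 0.062647 ÷ 15.999 = 0.0039157 mol
mass % O = 0.062647 g ÷ 0.2274 g × 100%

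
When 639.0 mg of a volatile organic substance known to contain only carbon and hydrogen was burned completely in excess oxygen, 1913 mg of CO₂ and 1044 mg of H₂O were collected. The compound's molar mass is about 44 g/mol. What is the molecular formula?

mol C = 1.913 g CO₂ ÷ 44.009 g/mol = 0.043468 mol
mol H = 2 × 1.044 g H₂O ÷ 18.015 g/mol = 0.11590 mol
Divide by the smallest (0.043468 mol): C 1.000, H 2.666
Multiplying each by 3 gives whole numbers: C 3.00, H 8.00
Empirical formula: C3H8
Empirical-formula mass = 44.10 g/mol; 44 ÷ 44.10 ≈ 1, so the molecular formula is C3H8.

C3H8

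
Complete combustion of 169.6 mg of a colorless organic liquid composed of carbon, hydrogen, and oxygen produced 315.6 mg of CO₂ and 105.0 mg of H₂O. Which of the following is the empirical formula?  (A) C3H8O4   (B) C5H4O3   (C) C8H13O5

(C) C8H13O5

mol C = 0.3156 g CO₂ ÷ 44.009 g/mol = 0.0071713 mol
mol H = 2 × 0.1050 g H₂O ÷ 18.015 g/mol = 0.011657 mol
mass O = 0.1696 − (0.086134 + 0.011750) = 0.071716 g → mol O = 0.071716 ÷ 15.999 = 0.0044825 mol
Divide by the smallest (0.0044825 mol): C 1.600, H 2.601, O 1.000
Multiplying each by 5 gives whole numbers: C 8.00, H 13.00, O 5.00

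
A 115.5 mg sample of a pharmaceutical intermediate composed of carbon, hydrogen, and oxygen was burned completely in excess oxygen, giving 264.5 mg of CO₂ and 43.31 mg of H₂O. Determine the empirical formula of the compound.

mol C = 0.2645 g CO₂ ÷ 44.009 g/mol = 0.0060101 mol
mol H = 2 × 0.04331 g H₂O ÷ 18.015 g/mol = 0.0048082 mol
mass O = 0.1155 − (0.072188 + 0.0048467) = 0.038466 g → mol O = 0.038466 ÷ 15.999 = 0.0024043 mol
Divide by the smallest (0.0024043 mol): C 2.500, H 2.000, O 1.000
Multiplying each by 2 gives whole numbers: C 5.00, H 4.00, O 2.00

C5H4O2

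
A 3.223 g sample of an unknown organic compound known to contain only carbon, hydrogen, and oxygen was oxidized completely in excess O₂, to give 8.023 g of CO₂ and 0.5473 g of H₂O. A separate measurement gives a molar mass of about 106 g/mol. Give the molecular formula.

C6H2O2

mol C = 8.023 g CO₂ ÷ 44.009 g/mol = 0.18230 mol
mol H = 2 × 0.5473 g H₂O ÷ 18.015 g/mol = 0.060760 mol
mass O = 3.223 − (2.1896 + 0.061247) = 0.97210 g → mol O = 0.97210 ÷ 15.999 = 0.060760 mol
Divide by the smallest (0.060760 mol): C 3.000, H 1.000, O 1.000
Empirical formula: C3HO
Empirical-formula mass = 53.04 g/mol; 106 ÷ 53.04 ≈ 2, so the molecular formula is C6H2O2.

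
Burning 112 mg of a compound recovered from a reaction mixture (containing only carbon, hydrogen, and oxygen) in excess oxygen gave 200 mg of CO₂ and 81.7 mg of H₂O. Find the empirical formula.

mol C = 0.200 g CO₂ ÷ 44.009 g/mol = 0.004545 mol
mol H = 2 × 0.0817 g H₂O ÷ 18.015 g/mol = 0.009070 mol
mass O = 0.112 − (0.05458 + 0.009143) = 0.04827 g → mol O = 0.04827 ÷ 15.999 = 0.003017 mol
Divide by the smallest (0.003017 mol): C 1.506, H 3.006, O 1.000
Multiplying each by 2 gives whole numbers: C 3.01, H 6.01, O 2.00

C3H6O2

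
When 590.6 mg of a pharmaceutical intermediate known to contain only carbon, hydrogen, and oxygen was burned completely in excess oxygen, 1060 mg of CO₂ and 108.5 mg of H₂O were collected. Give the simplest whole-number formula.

C4H2O3

mol C = 1.060 g CO₂ ÷ 44.009 g/mol = 0.024086 mol
mol H = 2 × 0.1085 g H₂O ÷ 18.015 g/mol = 0.012046 mol
mass O = 0.5906 − (0.28930 + 0.012142) = 0.28916 g → mol O = 0.28916 ÷ 15.999 = 0.018074 mol
Divide by the smallest (0.012046 mol): C 2.000, H 1.000, O 1.500
Multiplying each by 2 gives whole numbers: C 4.00, H 2.00, O 3.00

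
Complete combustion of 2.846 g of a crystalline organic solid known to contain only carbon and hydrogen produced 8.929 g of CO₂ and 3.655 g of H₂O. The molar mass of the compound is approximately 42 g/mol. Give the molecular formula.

C3H6

mol C = 8.929 g CO₂ ÷ 44.009 g/mol = 0.20289 mol
mol H = 2 × 3.655 g H₂O ÷ 18.015 g/mol = 0.40577 mol
Divide by the smallest (0.20289 mol): C 1.000, H 2.000
Empirical formula: CH2
Empirical-formula mass = 14.03 g/mol; 42 ÷ 14.03 ≈ 3, so the molecular formula is C3H6.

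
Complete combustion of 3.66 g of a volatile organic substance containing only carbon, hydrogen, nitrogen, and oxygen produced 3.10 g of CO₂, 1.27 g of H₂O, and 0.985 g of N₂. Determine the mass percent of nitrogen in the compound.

mol C = 3.10 g CO₂ ÷ 44.009 g/mol = 0.07044 mol
mol H = 2 × 1.27 g H₂O ÷ 18.015 g/mol = 0.1410 mol
mol N = 2 × 0.985 g N₂ ÷ 28.014 g/mol = 0.07032 mol
mass O = 3.66 − (0.8461 + 0.1421 + 0.9850) = 1.687 g → mol O = 1.687 ÷ 15.999 = 0.1054 mol
mass % N = 0.9850 g ÷ 3.66 g × 100%

26.9%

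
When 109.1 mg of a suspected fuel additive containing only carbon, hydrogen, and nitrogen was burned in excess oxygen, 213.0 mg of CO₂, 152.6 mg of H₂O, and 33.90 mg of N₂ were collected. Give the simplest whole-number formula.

C2H7N

mol C = 0.2130 g CO₂ ÷ 44.009 g/mol = 0.0048399 mol
mol H = 2 × 0.1526 g H₂O ÷ 18.015 g/mol = 0.016941 mol
mol N = 2 × 0.03390 g N₂ ÷ 28.014 g/mol = 0.0024202 mol
Divide by the smallest (0.0024202 mol): C 2.000, H 7.000, N 1.000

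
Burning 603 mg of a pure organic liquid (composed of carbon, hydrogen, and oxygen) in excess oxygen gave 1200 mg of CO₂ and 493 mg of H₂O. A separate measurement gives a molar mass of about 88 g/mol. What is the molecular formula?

mol C = 1.20 g CO₂ ÷ 44.009 g/mol = 0.02727 mol
mol H = 2 × 0.493 g H₂O ÷ 18.015 g/mol = 0.05473 mol
mass O = 0.603 − (0.3275 + 0.05517) = 0.2203 g → mol O = 0.2203 ÷ 15.999 = 0.01377 mol
Divide by the smallest (0.01377 mol): C 1.980, H 3.974, O 1.000
Empirical formula: C2H4O
Empirical-formula mass = 44.05 g/mol; 88 ÷ 44.05 ≈ 2, so the molecular formula is C4H8O2.

C4H8O2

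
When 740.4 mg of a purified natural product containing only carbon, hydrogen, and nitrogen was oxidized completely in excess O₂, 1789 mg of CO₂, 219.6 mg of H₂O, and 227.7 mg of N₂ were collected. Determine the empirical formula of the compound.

mol C = 1.789 g CO₂ ÷ 44.009 g/mol = 0.040651 mol
mol H = 2 × 0.2196 g H₂O ÷ 18.015 g/mol = 0.024380 mol
mol N = 2 × 0.2277 g N₂ ÷ 28.014 g/mol = 0.016256 mol
Divide by the smallest (0.016256 mol): C 2.501, H 1.500, N 1.000
Multiplying each by 2 gives whole numbers: C 5.00, H 3.00, N 2.00

C5H3N2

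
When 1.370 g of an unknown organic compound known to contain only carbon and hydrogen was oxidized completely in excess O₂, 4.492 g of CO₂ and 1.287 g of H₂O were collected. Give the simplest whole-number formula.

C5H7

mol C = 4.492 g CO₂ ÷ 44.009 g/mol = 0.10207 mol
mol H = 2 × 1.287 g H₂O ÷ 18.015 g/mol = 0.14288 mol
Divide by the smallest (0.10207 mol): C 1.000, H 1.400
Multiplying each by 5 gives whole numbers: C 5.00, H 7.00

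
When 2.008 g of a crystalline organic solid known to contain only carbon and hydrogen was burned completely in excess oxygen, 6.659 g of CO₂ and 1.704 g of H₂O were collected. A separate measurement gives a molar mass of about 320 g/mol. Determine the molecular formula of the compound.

C24H30

mol C = 6.659 g CO₂ ÷ 44.009 g/mol = 0.15131 mol
mol H = 2 × 1.704 g H₂O ÷ 18.015 g/mol = 0.18918 mol
Divide by the smallest (0.15131 mol): C 1.000, H 1.250
Multiplying each by 4 gives whole numbers: C 4.00, H 5.00
Empirical formula: C4H5
Empirical-formula mass = 53.08 g/mol; 320 ÷ 53.08 ≈ 6, so the molecular formula is C24H30.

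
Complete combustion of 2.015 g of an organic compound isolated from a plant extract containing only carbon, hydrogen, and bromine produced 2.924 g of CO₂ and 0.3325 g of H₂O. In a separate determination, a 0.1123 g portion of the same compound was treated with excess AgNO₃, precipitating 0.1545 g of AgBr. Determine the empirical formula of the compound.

mol C = 2.924 g CO₂ ÷ 44.009 g/mol = 0.066441 mol
mol H = 2 × 0.3325 g H₂O ÷ 18.015 g/mol = 0.036914 mol
From the AgBr data: mol Br per gram of compound = (0.1545 ÷ 187.772) ÷ 0.1123 = 0.0073269 mol/g, so in the 2.015 g combustion sample mol Br = 0.014764 mol
Divide by the smallest (0.014764 mol): C 4.500, H 2.500, Br 1.000
Multiplying each by 2 gives whole numbers: C 9.00, H 5.00, Br 2.00

C9H5Br2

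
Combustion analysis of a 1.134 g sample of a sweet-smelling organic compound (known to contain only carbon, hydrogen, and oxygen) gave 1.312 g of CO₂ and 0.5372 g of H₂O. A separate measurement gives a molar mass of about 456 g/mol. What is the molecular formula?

C12H24O18

mol C = 1.312 g CO₂ ÷ 44.009 g/mol = 0.029812 mol
mol H = 2 × 0.5372 g H₂O ÷ 18.015 g/mol = 0.059639 mol
mass O = 1.134 − (0.35807 + 0.060116) = 0.71581 g → mol O = 0.71581 ÷ 15.999 = 0.044741 mol
Divide by the smallest (0.029812 mol): C 1.000, H 2.001, O 1.501
Multiplying each by 2 gives whole numbers: C 2.00, H 4.00, O 3.00
Empirical formula: C2H4O3
Empirical-formula mass = 76.05 g/mol; 456 ÷ 76.05 ≈ 6, so the molecular formula is C12H24O18.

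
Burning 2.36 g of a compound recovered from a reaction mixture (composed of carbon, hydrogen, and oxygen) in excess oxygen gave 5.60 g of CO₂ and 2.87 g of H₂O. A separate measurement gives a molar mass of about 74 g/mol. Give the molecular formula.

C4H10O

mol C = 5.60 g CO₂ ÷ 44.009 g/mol = 0.1272 mol
mol H = 2 × 2.87 g H₂O ÷ 18.015 g/mol = 0.3186 mol
mass O = 2.36 − (1.528 + 0.3212) = 0.5105 g → mol O = 0.5105 ÷ 15.999 = 0.03191 mol
Divide by the smallest (0.03191 mol): C 3.988, H 9.986, O 1.000
Empirical formula: C4H10O
Empirical-formula mass = 74.12 g/mol; 74 ÷ 74.12 ≈ 1, so the molecular formula is C4H10O.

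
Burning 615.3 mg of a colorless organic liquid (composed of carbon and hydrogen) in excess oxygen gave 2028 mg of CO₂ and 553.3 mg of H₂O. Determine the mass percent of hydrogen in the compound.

10.06%

mol C = 2.028 g CO₂ ÷ 44.009 g/mol = 0.046081 mol
mol H = 2 × 0.5533 g H₂O ÷ 18.015 g/mol = 0.061427 mol
mass % H = 0.061918 g ÷ 0.6153 g × 100%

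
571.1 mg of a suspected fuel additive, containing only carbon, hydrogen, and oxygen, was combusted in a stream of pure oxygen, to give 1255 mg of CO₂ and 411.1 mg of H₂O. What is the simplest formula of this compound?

C5H8O2

mol C = 1.255 g CO₂ ÷ 44.009 g/mol = 0.028517 mol
mol H = 2 × 0.4111 g H₂O ÷ 18.015 g/mol = 0.045640 mol
mass O = 0.5711 − (0.34252 + 0.046005) = 0.18258 g → mol O = 0.18258 ÷ 15.999 = 0.011412 mol
Divide by the smallest (0.011412 mol): C 2.499, H 3.999, O 1.000
Multiplying each by 2 gives whole numbers: C 5.00, H 8.00, O 2.00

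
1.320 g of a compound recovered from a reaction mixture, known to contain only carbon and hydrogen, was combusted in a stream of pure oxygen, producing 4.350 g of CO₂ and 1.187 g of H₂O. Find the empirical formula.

mol C = 4.350 g CO₂ ÷ 44.009 g/mol = 0.098843 mol
mol H = 2 × 1.187 g H₂O ÷ 18.015 g/mol = 0.13178 mol
Divide by the smallest (0.098843 mol): C 1.000, H 1.333
Multiplying each by 3 gives whole numbers: C 3.00, H 4.00

C3H4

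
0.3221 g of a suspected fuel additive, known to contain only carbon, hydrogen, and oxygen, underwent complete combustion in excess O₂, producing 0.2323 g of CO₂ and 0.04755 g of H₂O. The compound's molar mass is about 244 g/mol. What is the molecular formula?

mol C = 0.2323 g CO₂ ÷ 44.009 g/mol = 0.0052785 mol
mol H = 2 × 0.04755 g H₂O ÷ 18.015 g/mol = 0.0052789 mol
mass O = 0.3221 − (0.063400 + 0.0053212) = 0.25338 g → mol O = 0.25338 ÷ 15.999 = 0.015837 mol
Divide by the smallest (0.0052785 mol): C 1.000, H 1.000, O 3.000
Empirical formula: CHO3
Empirical-formula mass = 61.02 g/mol; 244 ÷ 61.02 ≈ 4, so the molecular formula is C4H4O12.

C4H4O12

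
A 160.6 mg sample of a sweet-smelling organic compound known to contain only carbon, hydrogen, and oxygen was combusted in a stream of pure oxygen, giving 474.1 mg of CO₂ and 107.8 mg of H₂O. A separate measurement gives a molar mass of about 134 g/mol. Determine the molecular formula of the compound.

mol C = 0.4741 g CO₂ ÷ 44.009 g/mol = 0.010773 mol
mol H = 2 × 0.1078 g H₂O ÷ 18.015 g/mol = 0.011968 mol
mass O = 0.1606 − (0.12939 + 0.012064) = 0.019144 g → mol O = 0.019144 ÷ 15.999 = 0.0011966 mol
Divide by the smallest (0.0011966 mol): C 9.003, H 10.002, O 1.000
Empirical formula: C9H10O
Empirical-formula mass = 134.18 g/mol; 134 ÷ 134.18 ≈ 1, so the molecular formula is C9H10O.

C9H10O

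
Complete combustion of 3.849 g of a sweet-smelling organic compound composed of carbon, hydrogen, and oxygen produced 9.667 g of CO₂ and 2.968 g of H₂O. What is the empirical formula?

mol C = 9.667 g CO₂ ÷ 44.009 g/mol = 0.21966 mol
mol H = 2 × 2.968 g H₂O ÷ 18.015 g/mol = 0.32950 mol
mass O = 3.849 − (2.6383 + 0.33214) = 0.87853 g → mol O = 0.87853 ÷ 15.999 = 0.054912 mol
Divide by the smallest (0.054912 mol): C 4.000, H 6.001, O 1.000

C4H6O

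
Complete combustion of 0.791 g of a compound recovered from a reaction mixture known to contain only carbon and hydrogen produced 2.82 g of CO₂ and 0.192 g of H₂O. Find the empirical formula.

C3H

mol C = 2.82 g CO₂ ÷ 44.009 g/mol = 0.06408 mol
mol H = 2 × 0.192 g H₂O ÷ 18.015 g/mol = 0.02132 mol
Divide by the smallest (0.02132 mol): C 3.006, H 1.000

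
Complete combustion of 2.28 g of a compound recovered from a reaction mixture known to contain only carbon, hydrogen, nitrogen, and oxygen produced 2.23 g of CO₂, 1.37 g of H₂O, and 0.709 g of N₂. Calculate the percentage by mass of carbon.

mol C = 2.23 g CO₂ ÷ 44.009 g/mol = 0.05067 mol
mol H = 2 × 1.37 g H₂O ÷ 18.015 g/mol = 0.1521 mol
mol N = 2 × 0.709 g N₂ ÷ 28.014 g/mol = 0.05062 mol
mass O = 2.28 − (0.6086 + 0.1533 + 0.7090) = 0.8091 g → mol O = 0.8091 ÷ 15.999 = 0.05057 mol
mass % C = 0.6086 g ÷ 2.28 g × 100%

26.7%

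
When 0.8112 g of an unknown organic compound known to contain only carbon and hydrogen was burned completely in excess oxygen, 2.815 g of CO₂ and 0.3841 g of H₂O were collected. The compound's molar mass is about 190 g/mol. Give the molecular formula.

C15H10

mol C = 2.815 g CO₂ ÷ 44.009 g/mol = 0.063964 mol
mol H = 2 × 0.3841 g H₂O ÷ 18.015 g/mol = 0.042642 mol
Divide by the smallest (0.042642 mol): C 1.500, H 1.000
Multiplying each by 2 gives whole numbers: C 3.00, H 2.00
Empirical formula: C3H2
Empirical-formula mass = 38.05 g/mol; 190 ÷ 38.05 ≈ 5, so the molecular formula is C15H10.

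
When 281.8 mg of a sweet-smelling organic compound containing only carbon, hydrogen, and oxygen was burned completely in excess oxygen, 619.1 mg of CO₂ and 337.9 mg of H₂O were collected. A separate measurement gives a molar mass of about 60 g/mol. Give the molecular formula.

C3H8O

mol C = 0.6191 g CO₂ ÷ 44.009 g/mol = 0.014068 mol
mol H = 2 × 0.3379 g H₂O ÷ 18.015 g/mol = 0.037513 mol
mass O = 0.2818 − (0.16897 + 0.037813) = 0.075021 g → mol O = 0.075021 ÷ 15.999 = 0.0046891 mol
Divide by the smallest (0.0046891 mol): C 3.000, H 8.000, O 1.000
Empirical formula: C3H8O
Empirical-formula mass = 60.10 g/mol; 60 ÷ 60.10 ≈ 1, so the molecular formula is C3H8O.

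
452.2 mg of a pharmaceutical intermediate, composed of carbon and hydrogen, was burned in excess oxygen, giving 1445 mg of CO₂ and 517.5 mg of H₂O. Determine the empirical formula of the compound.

mol C = 1.445 g CO₂ ÷ 44.009 g/mol = 0.032834 mol
mol H = 2 × 0.5175 g H₂O ÷ 18.015 g/mol = 0.057452 mol
Divide by the smallest (0.032834 mol): C 1.000, H 1.750
Multiplying each by 4 gives whole numbers: C 4.00, H 7.00

C4H7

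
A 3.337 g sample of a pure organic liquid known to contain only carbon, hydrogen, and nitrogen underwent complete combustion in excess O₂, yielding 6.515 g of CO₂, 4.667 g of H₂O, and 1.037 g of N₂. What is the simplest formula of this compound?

C2H7N

mol C = 6.515 g CO₂ ÷ 44.009 g/mol = 0.14804 mol
mol H = 2 × 4.667 g H₂O ÷ 18.015 g/mol = 0.51812 mol
mol N = 2 × 1.037 g N₂ ÷ 28.014 g/mol = 0.074034 mol
Divide by the smallest (0.074034 mol): C 2.000, H 6.998, N 1.000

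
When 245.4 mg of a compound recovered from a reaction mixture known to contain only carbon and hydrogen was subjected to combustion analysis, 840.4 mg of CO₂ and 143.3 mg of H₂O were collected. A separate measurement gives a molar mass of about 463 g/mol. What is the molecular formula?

C36H30

mol C = 0.8404 g CO₂ ÷ 44.009 g/mol = 0.019096 mol
mol H = 2 × 0.1433 g H₂O ÷ 18.015 g/mol = 0.015909 mol
Divide by the smallest (0.015909 mol): C 1.200, H 1.000
Multiplying each by 5 gives whole numbers: C 6.00, H 5.00
Empirical formula: C6H5
Empirical-formula mass = 77.11 g/mol; 463 ÷ 77.11 ≈ 6, so the molecular formula is C36H30.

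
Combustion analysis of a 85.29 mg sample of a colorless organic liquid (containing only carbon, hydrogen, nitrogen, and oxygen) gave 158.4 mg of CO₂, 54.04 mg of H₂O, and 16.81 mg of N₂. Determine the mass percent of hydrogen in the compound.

mol C = 0.1584 g CO₂ ÷ 44.009 g/mol = 0.0035993 mol
mol H = 2 × 0.05404 g H₂O ÷ 18.015 g/mol = 0.0059994 mol
mol N = 2 × 0.01681 g N₂ ÷ 28.014 g/mol = 0.0012001 mol
mass O = 0.08529 − (0.043231 + 0.0060474 + 0.016810) = 0.019202 g → mol O = 0.019202 ÷ 15.999 = 0.0012002 mol
mass % H = 0.0060474 g ÷ 0.08529 g × 100%

7.09%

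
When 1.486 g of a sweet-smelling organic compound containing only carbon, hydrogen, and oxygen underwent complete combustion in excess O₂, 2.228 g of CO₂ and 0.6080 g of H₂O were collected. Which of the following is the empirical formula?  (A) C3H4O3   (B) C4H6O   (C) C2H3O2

mol C = 2.228 g CO₂ ÷ 44.009 g/mol = 0.050626 mol
mol H = 2 × 0.6080 g H₂O ÷ 18.015 g/mol = 0.067499 mol
mass O = 1.486 − (0.60807 + 0.068039) = 0.80989 g → mol O = 0.80989 ÷ 15.999 = 0.050621 mol
Divide by the smallest (0.050621 mol): C 1.000, H 1.333, O 1.000
Multiplying each by 3 gives whole numbers: C 3.00, H 4.00, O 3.00

(A) C3H4O3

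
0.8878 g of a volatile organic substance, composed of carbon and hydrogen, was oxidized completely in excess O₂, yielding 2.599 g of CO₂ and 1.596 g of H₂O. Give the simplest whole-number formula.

mol C = 2.599 g CO₂ ÷ 44.009 g/mol = 0.059056 mol
mol H = 2 × 1.596 g H₂O ÷ 18.015 g/mol = 0.17719 mol
Divide by the smallest (0.059056 mol): C 1.000, H 3.000

CH3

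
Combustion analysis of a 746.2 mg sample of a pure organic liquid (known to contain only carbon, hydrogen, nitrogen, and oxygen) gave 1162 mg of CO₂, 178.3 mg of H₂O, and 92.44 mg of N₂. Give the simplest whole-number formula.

mol C = 1.162 g CO₂ ÷ 44.009 g/mol = 0.026404 mol
mol H = 2 × 0.1783 g H₂O ÷ 18.015 g/mol = 0.019795 mol
mol N = 2 × 0.09244 g N₂ ÷ 28.014 g/mol = 0.0065996 mol
mass O = 0.7462 − (0.31713 + 0.019953 + 0.092440) = 0.31667 g → mol O = 0.31667 ÷ 15.999 = 0.019793 mol
Divide by the smallest (0.0065996 mol): C 4.001, H 2.999, N 1.000, O 2.999

C4H3NO3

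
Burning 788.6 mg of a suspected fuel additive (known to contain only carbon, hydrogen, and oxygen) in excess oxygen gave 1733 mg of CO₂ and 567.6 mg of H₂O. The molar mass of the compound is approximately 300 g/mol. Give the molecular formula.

C15H24O6

mol C = 1.733 g CO₂ ÷ 44.009 g/mol = 0.039378 mol
mol H = 2 × 0.5676 g H₂O ÷ 18.015 g/mol = 0.063014 mol
mass O = 0.7886 − (0.47297 + 0.063518) = 0.25211 g → mol O = 0.25211 ÷ 15.999 = 0.015758 mol
Divide by the smallest (0.015758 mol): C 2.499, H 3.999, O 1.000
Multiplying each by 2 gives whole numbers: C 5.00, H 8.00, O 2.00
Empirical formula: C5H8O2
Empirical-formula mass = 100.12 g/mol; 300 ÷ 100.12 ≈ 3, so the molecular formula is C15H24O6.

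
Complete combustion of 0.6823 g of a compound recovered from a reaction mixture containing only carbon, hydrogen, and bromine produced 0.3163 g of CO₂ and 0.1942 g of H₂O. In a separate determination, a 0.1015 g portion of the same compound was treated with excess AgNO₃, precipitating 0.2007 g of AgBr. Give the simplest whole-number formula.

mol C = 0.3163 g CO₂ ÷ 44.009 g/mol = 0.0071872 mol
mol H = 2 × 0.1942 g H₂O ÷ 18.015 g/mol = 0.021560 mol
From the AgBr data: mol Br per gram of compound = (0.2007 ÷ 187.772) ÷ 0.1015 = 0.010531 mol/g, so in the 0.6823 g combustion sample mol Br = 0.0071850 mol
Divide by the smallest (0.0071850 mol): C 1.000, H 3.001, Br 1.000

CH3Br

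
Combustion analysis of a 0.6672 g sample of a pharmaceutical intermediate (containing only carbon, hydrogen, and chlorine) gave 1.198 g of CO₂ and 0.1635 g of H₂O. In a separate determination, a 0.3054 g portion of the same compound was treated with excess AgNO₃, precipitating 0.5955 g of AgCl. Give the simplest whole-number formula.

C3H2Cl

mol C = 1.198 g CO₂ ÷ 44.009 g/mol = 0.027222 mol
mol H = 2 × 0.1635 g H₂O ÷ 18.015 g/mol = 0.018152 mol
From the AgCl data: mol Cl per gram of compound = (0.5955 ÷ 143.318) ÷ 0.3054 = 0.013605 mol/g, so in the 0.6672 g combustion sample mol Cl = 0.0090775 mol
Divide by the smallest (0.0090775 mol): C 2.999, H 2.000, Cl 1.000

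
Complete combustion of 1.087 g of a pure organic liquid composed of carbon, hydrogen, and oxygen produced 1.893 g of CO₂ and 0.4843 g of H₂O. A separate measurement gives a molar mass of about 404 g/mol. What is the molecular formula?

mol C = 1.893 g CO₂ ÷ 44.009 g/mol = 0.043014 mol
mol H = 2 × 0.4843 g H₂O ÷ 18.015 g/mol = 0.053766 mol
mass O = 1.087 − (0.51664 + 0.054196) = 0.51616 g → mol O = 0.51616 ÷ 15.999 = 0.032262 mol
Divide by the smallest (0.032262 mol): C 1.333, H 1.667, O 1.000
Multiplying each by 3 gives whole numbers: C 4.00, H 5.00, O 3.00
Empirical formula: C4H5O3
Empirical-formula mass = 101.08 g/mol; 404 ÷ 101.08 ≈ 4, so the molecular formula is C16H20O12.

C16H20O12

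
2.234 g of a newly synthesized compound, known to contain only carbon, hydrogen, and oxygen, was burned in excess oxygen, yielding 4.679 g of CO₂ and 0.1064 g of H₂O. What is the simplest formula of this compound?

C9HO5

mol C = 4.679 g CO₂ ÷ 44.009 g/mol = 0.10632 mol
mol H = 2 × 0.1064 g H₂O ÷ 18.015 g/mol = 0.011812 mol
mass O = 2.234 − (1.2770 + 0.011907) = 0.94509 g → mol O = 0.94509 ÷ 15.999 = 0.059072 mol
Divide by the smallest (0.011812 mol): C 9.001, H 1.000, O 5.001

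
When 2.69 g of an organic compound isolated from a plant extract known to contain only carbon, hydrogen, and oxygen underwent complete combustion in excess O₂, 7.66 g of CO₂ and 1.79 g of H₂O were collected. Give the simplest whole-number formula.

C7H8O

mol C = 7.66 g CO₂ ÷ 44.009 g/mol = 0.1741 mol
mol H = 2 × 1.79 g H₂O ÷ 18.015 g/mol = 0.1987 mol
mass O = 2.69 − (2.091 + 0.2003) = 0.3991 g → mol O = 0.3991 ÷ 15.999 = 0.02495 mol
Divide by the smallest (0.02495 mol): C 6.977, H 7.966, O 1.000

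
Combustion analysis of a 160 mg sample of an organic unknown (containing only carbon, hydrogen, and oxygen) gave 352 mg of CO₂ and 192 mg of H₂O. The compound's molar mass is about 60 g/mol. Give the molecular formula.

C3H8O

mol C = 0.352 g CO₂ ÷ 44.009 g/mol = 0.007998 mol
mol H = 2 × 0.192 g H₂O ÷ 18.015 g/mol = 0.02132 mol
mass O = 0.160 − (0.09607 + 0.02149) = 0.04245 g → mol O = 0.04245 ÷ 15.999 = 0.002653 mol
Divide by the smallest (0.002653 mol): C 3.015, H 8.034, O 1.000
Empirical formula: C3H8O
Empirical-formula mass = 60.10 g/mol; 60 ÷ 60.10 ≈ 1, so the molecular formula is C3H8O.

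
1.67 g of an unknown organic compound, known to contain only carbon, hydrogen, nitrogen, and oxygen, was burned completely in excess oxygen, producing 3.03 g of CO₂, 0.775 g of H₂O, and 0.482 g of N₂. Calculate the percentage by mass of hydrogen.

5.2%

mol C = 3.03 g CO₂ ÷ 44.009 g/mol = 0.06885 mol
mol H = 2 × 0.775 g H₂O ÷ 18.015 g/mol = 0.08604 mol
mol N = 2 × 0.482 g N₂ ÷ 28.014 g/mol = 0.03441 mol
mass O = 1.67 − (0.8270 + 0.08673 + 0.4820) = 0.2743 g → mol O = 0.2743 ÷ 15.999 = 0.01715 mol
mass % H = 0.08673 g ÷ 1.67 g × 100%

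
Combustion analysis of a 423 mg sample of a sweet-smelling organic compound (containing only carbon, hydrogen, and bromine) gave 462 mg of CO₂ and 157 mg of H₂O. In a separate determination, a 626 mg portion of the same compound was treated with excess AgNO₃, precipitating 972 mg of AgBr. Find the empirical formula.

mol C = 0.462 g CO₂ ÷ 44.009 g/mol = 0.01050 mol
mol H = 2 × 0.157 g H₂O ÷ 18.015 g/mol = 0.01743 mol
From the AgBr data: mol Br per gram of compound = (0.972 ÷ 187.772) ÷ 0.626 = 0.008269 mol/g, so in the 0.423 g combustion sample mol Br = 0.003498 mol
Divide by the smallest (0.003498 mol): C 3.001, H 4.983, Br 1.000

C3H5Br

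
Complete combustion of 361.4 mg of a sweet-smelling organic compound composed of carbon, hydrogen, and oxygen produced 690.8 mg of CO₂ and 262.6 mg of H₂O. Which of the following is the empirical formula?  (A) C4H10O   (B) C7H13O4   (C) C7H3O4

(B) C7H13O4

mol C = 0.6908 g CO₂ ÷ 44.009 g/mol = 0.015697 mol
mol H = 2 × 0.2626 g H₂O ÷ 18.015 g/mol = 0.029153 mol
mass O = 0.3614 − (0.18853 + 0.029387) = 0.14348 g → mol O = 0.14348 ÷ 15.999 = 0.0089680 mol
Divide by the smallest (0.0089680 mol): C 1.750, H 3.251, O 1.000
Multiplying each by 4 gives whole numbers: C 7.00, H 13.00, O 4.00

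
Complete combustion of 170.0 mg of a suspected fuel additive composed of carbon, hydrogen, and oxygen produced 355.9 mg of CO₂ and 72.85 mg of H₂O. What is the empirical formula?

C2H2O

mol C = 0.3559 g CO₂ ÷ 44.009 g/mol = 0.0080870 mol
mol H = 2 × 0.07285 g H₂O ÷ 18.015 g/mol = 0.0080877 mol
mass O = 0.1700 − (0.097133 + 0.0081524) = 0.064715 g → mol O = 0.064715 ÷ 15.999 = 0.0040449 mol
Divide by the smallest (0.0040449 mol): C 1.999, H 1.999, O 1.000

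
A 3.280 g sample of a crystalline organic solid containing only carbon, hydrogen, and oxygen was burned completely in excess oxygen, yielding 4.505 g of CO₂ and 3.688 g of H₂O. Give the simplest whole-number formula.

CH4O

mol C = 4.505 g CO₂ ÷ 44.009 g/mol = 0.10237 mol
mol H = 2 × 3.688 g H₂O ÷ 18.015 g/mol = 0.40944 mol
mass O = 3.280 − (1.2295 + 0.41271) = 1.6378 g → mol O = 1.6378 ÷ 15.999 = 0.10237 mol
Divide by the smallest (0.10237 mol): C 1.000, H 4.000, O 1.000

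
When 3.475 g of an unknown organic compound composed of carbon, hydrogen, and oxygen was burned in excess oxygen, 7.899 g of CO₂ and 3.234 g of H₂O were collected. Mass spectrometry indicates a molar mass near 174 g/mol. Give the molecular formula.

mol C = 7.899 g CO₂ ÷ 44.009 g/mol = 0.17949 mol
mol H = 2 × 3.234 g H₂O ÷ 18.015 g/mol = 0.35903 mol
mass O = 3.475 − (2.1558 + 0.36191) = 0.95729 g → mol O = 0.95729 ÷ 15.999 = 0.059834 mol
Divide by the smallest (0.059834 mol): C 3.000, H 6.000, O 1.000
Empirical formula: C3H6O
Empirical-formula mass = 58.08 g/mol; 174 ÷ 58.08 ≈ 3, so the molecular formula is C9H18O3.

C9H18O3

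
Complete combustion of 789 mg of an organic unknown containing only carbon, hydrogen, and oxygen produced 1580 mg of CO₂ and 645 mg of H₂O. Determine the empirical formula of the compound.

mol C = 1.58 g CO₂ ÷ 44.009 g/mol = 0.03590 mol
mol H = 2 × 0.645 g H₂O ÷ 18.015 g/mol = 0.07161 mol
mass O = 0.789 − (0.4312 + 0.07218) = 0.2856 g → mol O = 0.2856 ÷ 15.999 = 0.01785 mol
Divide by the smallest (0.01785 mol): C 2.011, H 4.011, O 1.000

C2H4O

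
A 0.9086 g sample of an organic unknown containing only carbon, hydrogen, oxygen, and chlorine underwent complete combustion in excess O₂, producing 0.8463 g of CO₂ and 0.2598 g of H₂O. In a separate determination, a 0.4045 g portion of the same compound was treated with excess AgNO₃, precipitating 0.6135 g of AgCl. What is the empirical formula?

C2H3ClO2

mol C = 0.8463 g CO₂ ÷ 44.009 g/mol = 0.019230 mol
mol H = 2 × 0.2598 g H₂O ÷ 18.015 g/mol = 0.028843 mol
From the AgCl data: mol Cl per gram of compound = (0.6135 ÷ 143.318) ÷ 0.4045 = 0.010583 mol/g, so in the 0.9086 g combustion sample mol Cl = 0.0096154 mol
mass O = 0.9086 − (0.23097 + 0.029073 + 0.34087) = 0.30769 g → mol O = 0.30769 ÷ 15.999 = 0.019232 mol
Divide by the smallest (0.0096154 mol): C 2.000, H 3.000, Cl 1.000, O 2.000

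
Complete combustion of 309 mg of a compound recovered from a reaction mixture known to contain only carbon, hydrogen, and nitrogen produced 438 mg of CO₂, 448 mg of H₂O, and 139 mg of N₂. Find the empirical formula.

mol C = 0.438 g CO₂ ÷ 44.009 g/mol = 0.009953 mol
mol H = 2 × 0.448 g H₂O ÷ 18.015 g/mol = 0.04974 mol
mol N = 2 × 0.139 g N₂ ÷ 28.014 g/mol = 0.009924 mol
Divide by the smallest (0.009924 mol): C 1.003, H 5.012, N 1.000

CH5N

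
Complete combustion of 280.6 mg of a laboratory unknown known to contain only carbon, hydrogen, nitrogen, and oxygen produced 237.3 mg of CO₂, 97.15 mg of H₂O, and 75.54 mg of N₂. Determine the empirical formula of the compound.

C2H4N2O3

mol C = 0.2373 g CO₂ ÷ 44.009 g/mol = 0.0053921 mol
mol H = 2 × 0.09715 g H₂O ÷ 18.015 g/mol = 0.010785 mol
mol N = 2 × 0.07554 g N₂ ÷ 28.014 g/mol = 0.0053930 mol
mass O = 0.2806 − (0.064764 + 0.010872 + 0.075540) = 0.12942 g → mol O = 0.12942 ÷ 15.999 = 0.0080895 mol
Divide by the smallest (0.0053921 mol): C 1.000, H 2.000, N 1.000, O 1.500
Multiplying each by 2 gives whole numbers: C 2.00, H 4.00, N 2.00, O 3.00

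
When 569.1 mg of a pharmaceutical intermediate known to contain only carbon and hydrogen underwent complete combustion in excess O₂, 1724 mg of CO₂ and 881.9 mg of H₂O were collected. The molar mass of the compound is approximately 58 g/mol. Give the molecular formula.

mol C = 1.724 g CO₂ ÷ 44.009 g/mol = 0.039174 mol
mol H = 2 × 0.8819 g H₂O ÷ 18.015 g/mol = 0.097907 mol
Divide by the smallest (0.039174 mol): C 1.000, H 2.499
Multiplying each by 2 gives whole numbers: C 2.00, H 5.00
Empirical formula: C2H5
Empirical-formula mass = 29.06 g/mol; 58 ÷ 29.06 ≈ 2, so the molecular formula is C4H10.

C4H10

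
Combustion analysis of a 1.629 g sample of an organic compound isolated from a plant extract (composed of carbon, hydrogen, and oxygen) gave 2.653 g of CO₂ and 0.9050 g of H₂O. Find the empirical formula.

C6H10O5

mol C = 2.653 g CO₂ ÷ 44.009 g/mol = 0.060283 mol
mol H = 2 × 0.9050 g H₂O ÷ 18.015 g/mol = 0.10047 mol
mass O = 1.629 − (0.72406 + 0.10128) = 0.80366 g → mol O = 0.80366 ÷ 15.999 = 0.050232 mol
Divide by the smallest (0.050232 mol): C 1.200, H 2.000, O 1.000
Multiplying each by 5 gives whole numbers: C 6.00, H 10.00, O 5.00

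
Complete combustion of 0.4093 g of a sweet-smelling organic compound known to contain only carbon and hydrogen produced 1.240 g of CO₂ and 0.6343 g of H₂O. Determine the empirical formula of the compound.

mol C = 1.240 g CO₂ ÷ 44.009 g/mol = 0.028176 mol
mol H = 2 × 0.6343 g H₂O ÷ 18.015 g/mol = 0.070419 mol
Divide by the smallest (0.028176 mol): C 1.000, H 2.499
Multiplying each by 2 gives whole numbers: C 2.00, H 5.00

C2H5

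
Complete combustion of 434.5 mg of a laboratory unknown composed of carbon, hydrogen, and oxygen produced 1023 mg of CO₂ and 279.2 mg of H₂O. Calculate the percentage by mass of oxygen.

28.55%

mol C = 1.023 g CO₂ ÷ 44.009 g/mol = 0.023245 mol
mol H = 2 × 0.2792 g H₂O ÷ 18.015 g/mol = 0.030996 mol
mass O = 0.4345 − (0.27920 + 0.031244) = 0.12406 g → mol O = 0.12406 ÷ 15.999 = 0.0077540 mol
mass % O = 0.12406 g ÷ 0.4345 g × 100%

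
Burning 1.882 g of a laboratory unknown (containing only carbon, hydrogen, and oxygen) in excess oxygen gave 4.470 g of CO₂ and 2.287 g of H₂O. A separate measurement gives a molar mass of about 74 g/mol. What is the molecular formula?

mol C = 4.470 g CO₂ ÷ 44.009 g/mol = 0.10157 mol
mol H = 2 × 2.287 g H₂O ÷ 18.015 g/mol = 0.25390 mol
mass O = 1.882 − (1.2200 + 0.25593) = 0.40611 g → mol O = 0.40611 ÷ 15.999 = 0.025383 mol
Divide by the smallest (0.025383 mol): C 4.001, H 10.003, O 1.000
Empirical formula: C4H10O
Empirical-formula mass = 74.12 g/mol; 74 ÷ 74.12 ≈ 1, so the molecular formula is C4H10O.

C4H10O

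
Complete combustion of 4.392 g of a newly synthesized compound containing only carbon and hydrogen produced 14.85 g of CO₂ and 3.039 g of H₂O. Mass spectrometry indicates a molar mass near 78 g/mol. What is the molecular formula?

C6H6

mol C = 14.85 g CO₂ ÷ 44.009 g/mol = 0.33743 mol
mol H = 2 × 3.039 g H₂O ÷ 18.015 g/mol = 0.33739 mol
Divide by the smallest (0.33739 mol): C 1.000, H 1.000
Empirical formula: CH
Empirical-formula mass = 13.02 g/mol; 78 ÷ 13.02 ≈ 6, so the molecular formula is C6H6.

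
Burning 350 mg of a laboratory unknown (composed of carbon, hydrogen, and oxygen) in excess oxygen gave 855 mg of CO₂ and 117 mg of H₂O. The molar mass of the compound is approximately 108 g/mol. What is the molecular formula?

C6H4O2

mol C = 0.855 g CO₂ ÷ 44.009 g/mol = 0.01943 mol
mol H = 2 × 0.117 g H₂O ÷ 18.015 g/mol = 0.01299 mol
mass O = 0.350 − (0.2333 + 0.01309) = 0.1036 g → mol O = 0.1036 ÷ 15.999 = 0.006473 mol
Divide by the smallest (0.006473 mol): C 3.001, H 2.007, O 1.000
Empirical formula: C3H2O
Empirical-formula mass = 54.05 g/mol; 108 ÷ 54.05 ≈ 2, so the molecular formula is C6H4O2.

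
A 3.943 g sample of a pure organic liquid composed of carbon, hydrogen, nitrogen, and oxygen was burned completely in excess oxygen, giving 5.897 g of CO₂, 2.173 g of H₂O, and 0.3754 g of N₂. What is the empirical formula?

C5H9NO4

mol C = 5.897 g CO₂ ÷ 44.009 g/mol = 0.13400 mol
mol H = 2 × 2.173 g H₂O ÷ 18.015 g/mol = 0.24124 mol
mol N = 2 × 0.3754 g N₂ ÷ 28.014 g/mol = 0.026801 mol
mass O = 3.943 − (1.6094 + 0.24317 + 0.37540) = 1.7150 g → mol O = 1.7150 ÷ 15.999 = 0.10719 mol
Divide by the smallest (0.026801 mol): C 5.000, H 9.001, N 1.000, O 4.000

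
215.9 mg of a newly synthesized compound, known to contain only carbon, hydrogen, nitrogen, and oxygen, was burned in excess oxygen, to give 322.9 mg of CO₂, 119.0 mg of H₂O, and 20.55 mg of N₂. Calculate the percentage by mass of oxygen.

43.50%

mol C = 0.3229 g CO₂ ÷ 44.009 g/mol = 0.0073371 mol
mol H = 2 × 0.1190 g H₂O ÷ 18.015 g/mol = 0.013211 mol
mol N = 2 × 0.02055 g N₂ ÷ 28.014 g/mol = 0.0014671 mol
mass O = 0.2159 − (0.088126 + 0.013317 + 0.020550) = 0.093907 g → mol O = 0.093907 ÷ 15.999 = 0.0058695 mol
mass % O = 0.093907 g ÷ 0.2159 g × 100%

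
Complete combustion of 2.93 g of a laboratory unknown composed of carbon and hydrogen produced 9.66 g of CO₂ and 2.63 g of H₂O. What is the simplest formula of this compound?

mol C = 9.66 g CO₂ ÷ 44.009 g/mol = 0.2195 mol
mol H = 2 × 2.63 g H₂O ÷ 18.015 g/mol = 0.2920 mol
Divide by the smallest (0.2195 mol): C 1.000, H 1.330
Multiplying each by 3 gives whole numbers: C 3.00, H 3.99

C3H4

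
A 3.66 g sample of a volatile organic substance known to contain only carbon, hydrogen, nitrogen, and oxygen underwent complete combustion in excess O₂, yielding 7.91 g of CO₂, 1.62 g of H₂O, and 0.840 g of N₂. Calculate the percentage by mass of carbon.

59.0%

mol C = 7.91 g CO₂ ÷ 44.009 g/mol = 0.1797 mol
mol H = 2 × 1.62 g H₂O ÷ 18.015 g/mol = 0.1799 mol
mol N = 2 × 0.840 g N₂ ÷ 28.014 g/mol = 0.05997 mol
mass O = 3.66 − (2.159 + 0.1813 + 0.8400) = 0.4799 g → mol O = 0.4799 ÷ 15.999 = 0.03000 mol
mass % C = 2.159 g ÷ 3.66 g × 100%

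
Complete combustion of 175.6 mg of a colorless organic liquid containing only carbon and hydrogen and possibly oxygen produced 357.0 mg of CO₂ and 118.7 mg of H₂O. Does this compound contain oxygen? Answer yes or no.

mol C = 0.3570 g CO₂ ÷ 44.009 g/mol = 0.0081120 mol
mol H = 2 × 0.1187 g H₂O ÷ 18.015 g/mol = 0.013178 mol
C and H account for only 0.11072 g of the 0.1756 g sample; the remaining 0.064884 g must be oxygen.

yes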